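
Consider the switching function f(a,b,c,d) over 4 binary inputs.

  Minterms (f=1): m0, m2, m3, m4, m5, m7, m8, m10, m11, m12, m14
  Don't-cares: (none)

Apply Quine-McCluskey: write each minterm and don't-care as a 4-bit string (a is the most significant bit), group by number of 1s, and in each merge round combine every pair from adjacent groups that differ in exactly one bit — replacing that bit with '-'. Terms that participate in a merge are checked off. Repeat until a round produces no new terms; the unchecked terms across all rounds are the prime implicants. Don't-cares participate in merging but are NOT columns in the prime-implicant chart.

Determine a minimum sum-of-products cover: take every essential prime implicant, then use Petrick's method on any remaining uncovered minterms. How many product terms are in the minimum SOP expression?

4

[col 0] 0000*, 0010*, 0011*, 0100*, 0101*, 0111*, 1000*, 1010*, 1011*, 1100*, 1110*
[col 1] -000*, -010*, -011*, -100*, 0-00*, 0-11, 00-0*, 001-*, 01-1, 010-, 1-00*, 1-10*, 10-0*, 101-*, 11-0*
[col 2] --00, -0-0, -01-, 1--0
Prime implicants: --00, -0-0, -01-, 0-11, 01-1, 010-, 1--0
PI chart (minterm → PIs covering it):
  0 | --00,-0-0
  2 | -0-0,-01-
  3 | -01-,0-11
  4 | --00,010-
  5 | 01-1,010-
  7 | 0-11,01-1
  8 | --00,-0-0,1--0
  10 | -0-0,-01-,1--0
  11 | -01-  (sole → essential)
  12 | --00,1--0
  14 | 1--0  (sole → essential)
Essential prime implicants: -01-, 1--0
Petrick residual → --00, 01-1
Minimum SOP uses 4 PIs: c'd' + b'c + a'bd + ad'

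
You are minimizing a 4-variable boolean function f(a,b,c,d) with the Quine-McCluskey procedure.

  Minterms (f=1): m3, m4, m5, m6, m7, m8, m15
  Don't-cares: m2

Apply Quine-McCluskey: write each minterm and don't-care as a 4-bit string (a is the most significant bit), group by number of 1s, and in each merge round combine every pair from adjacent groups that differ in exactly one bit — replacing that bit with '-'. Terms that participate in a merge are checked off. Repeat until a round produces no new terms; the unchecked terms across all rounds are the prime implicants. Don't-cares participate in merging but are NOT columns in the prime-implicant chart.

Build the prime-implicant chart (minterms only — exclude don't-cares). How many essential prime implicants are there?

[col 0] 0010*, 0011*, 0100*, 0101*, 0110*, 0111*, 1000, 1111*
[col 1] -111, 0-10*, 0-11*, 001-*, 01-0*, 01-1*, 010-*, 011-*
[col 2] 0-1-, 01--
Prime implicants: -111, 0-1-, 01--, 1000
PI chart (minterm → PIs covering it):
  3 | 0-1-  (sole → essential)
  4 | 01--  (sole → essential)
  5 | 01--  (sole → essential)
  6 | 0-1-,01--
  7 | -111,0-1-,01--
  8 | 1000  (sole → essential)
  15 | -111  (sole → essential)
Essential prime implicants: -111, 0-1-, 01--, 1000

4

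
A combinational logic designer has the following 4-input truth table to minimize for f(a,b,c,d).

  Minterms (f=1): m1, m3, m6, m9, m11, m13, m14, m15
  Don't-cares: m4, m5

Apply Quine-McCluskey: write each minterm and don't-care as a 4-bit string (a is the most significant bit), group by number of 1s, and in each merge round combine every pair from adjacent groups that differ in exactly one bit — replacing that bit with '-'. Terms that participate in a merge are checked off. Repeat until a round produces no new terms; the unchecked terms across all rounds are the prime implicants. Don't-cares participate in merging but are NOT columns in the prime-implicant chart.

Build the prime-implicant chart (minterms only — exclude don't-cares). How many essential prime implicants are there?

size-2^0 implicants → 0001(✓)  0011(✓)  0100(✓)  0101(✓)  0110(✓)  1001(✓)  1011(✓)  1101(✓)  1110(✓)  1111(✓)
size-2^1 implicants → -001(✓)  -011(✓)  -101(✓)  -110  0-01(✓)  00-1(✓)  01-0  010-  1-01(✓)  1-11(✓)  10-1(✓)  11-1(✓)  111-
size-2^2 implicants → --01  -0-1  1--1
Unchecked terms (primes): --01, -0-1, -110, 01-0, 010-, 1--1, 111-
Minterm coverage:
  m1 ⊆ --01,-0-1
  m3 ⊆ -0-1 [E]
  m6 ⊆ -110,01-0
  m9 ⊆ --01,-0-1,1--1
  m11 ⊆ -0-1,1--1
  m13 ⊆ --01,1--1
  m14 ⊆ -110,111-
  m15 ⊆ 1--1,111-
E = {-0-1}

1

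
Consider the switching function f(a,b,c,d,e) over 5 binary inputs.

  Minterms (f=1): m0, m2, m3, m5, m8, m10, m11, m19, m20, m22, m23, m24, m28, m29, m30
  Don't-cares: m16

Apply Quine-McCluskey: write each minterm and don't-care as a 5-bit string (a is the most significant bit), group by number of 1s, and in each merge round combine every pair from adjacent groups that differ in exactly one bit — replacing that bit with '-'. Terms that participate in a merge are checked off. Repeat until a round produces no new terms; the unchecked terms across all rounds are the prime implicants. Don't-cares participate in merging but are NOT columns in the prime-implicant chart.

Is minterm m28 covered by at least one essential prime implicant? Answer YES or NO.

Round 0: 00000✓ 00010✓ 00011✓ 00101 01000✓ 01010✓ 01011✓ 10000✓ 10011✓ 10100✓ 10110✓ 10111✓ 11000✓ 11100✓ 11101✓ 11110✓
Round 1: -0000✓ -0011 -1000✓ 0-000✓ 0-010✓ 0-011✓ 000-0✓ 0001-✓ 010-0✓ 0101-✓ 1-000✓ 1-100✓ 1-110✓ 10-00✓ 10-11 101-0✓ 1011- 11-00✓ 111-0✓ 1110-
Round 2: --000 0-0-0 0-01- 1--00 1-1-0
PIs = {--000, -0011, 0-0-0, 0-01-, 00101, 1--00, 1-1-0, 10-11, 1011-, 1110-}
Coverage chart:
  m0: --000,0-0-0
  m2: 0-0-0,0-01-
  m3: -0011,0-01-
  m5: 00101 ←essential
  m8: --000,0-0-0
  m10: 0-0-0,0-01-
  m11: 0-01- ←essential
  m19: -0011,10-11
  m20: 1--00,1-1-0
  m22: 1-1-0,1011-
  m23: 10-11,1011-
  m24: --000,1--00
  m28: 1--00,1-1-0,1110-
  m29: 1110- ←essential
  m30: 1-1-0 ←essential
Essential: 0-01-, 00101, 1-1-0, 1110-

YES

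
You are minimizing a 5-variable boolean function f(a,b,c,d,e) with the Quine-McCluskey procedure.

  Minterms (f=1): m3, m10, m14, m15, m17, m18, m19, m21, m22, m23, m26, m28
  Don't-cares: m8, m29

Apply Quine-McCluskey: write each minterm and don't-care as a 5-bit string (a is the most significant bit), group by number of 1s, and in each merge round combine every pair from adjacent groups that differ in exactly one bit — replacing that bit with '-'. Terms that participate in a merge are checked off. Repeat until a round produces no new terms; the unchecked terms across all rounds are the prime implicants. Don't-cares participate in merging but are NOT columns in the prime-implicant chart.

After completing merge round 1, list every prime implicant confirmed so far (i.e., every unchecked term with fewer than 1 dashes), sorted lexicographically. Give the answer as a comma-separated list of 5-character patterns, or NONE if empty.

size-2^0 implicants → 00011(✓)  01000(✓)  01010(✓)  01110(✓)  01111(✓)  10001(✓)  10010(✓)  10011(✓)  10101(✓)  10110(✓)  10111(✓)  11010(✓)  11100(✓)  11101(✓)
size-2^1 implicants → -0011  -1010  01-10  010-0  0111-  1-010  1-101  10-01(✓)  10-10(✓)  10-11(✓)  100-1(✓)  1001-(✓)  101-1(✓)  1011-(✓)  1110-
size-2^2 implicants → 10--1  10-1-
Unchecked terms (primes): -0011, -1010, 01-10, 010-0, 0111-, 1-010, 1-101, 10--1, 10-1-, 1110-

NONE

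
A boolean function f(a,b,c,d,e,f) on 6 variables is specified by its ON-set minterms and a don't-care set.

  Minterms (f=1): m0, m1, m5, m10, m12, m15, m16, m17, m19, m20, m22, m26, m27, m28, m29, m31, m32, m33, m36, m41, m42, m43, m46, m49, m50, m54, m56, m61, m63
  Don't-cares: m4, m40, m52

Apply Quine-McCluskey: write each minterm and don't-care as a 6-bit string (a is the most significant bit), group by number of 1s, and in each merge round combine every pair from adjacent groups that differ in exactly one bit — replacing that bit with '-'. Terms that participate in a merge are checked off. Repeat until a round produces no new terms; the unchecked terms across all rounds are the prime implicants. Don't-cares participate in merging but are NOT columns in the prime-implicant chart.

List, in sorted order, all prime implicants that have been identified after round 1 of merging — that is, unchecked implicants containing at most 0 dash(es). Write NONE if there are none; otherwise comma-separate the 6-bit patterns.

NONE

Round 0: 000000✓ 000001✓ 000100✓ 000101✓ 001010✓ 001100✓ 001111✓ 010000✓ 010001✓ 010011✓ 010100✓ 010110✓ 011010✓ 011011✓ 011100✓ 011101✓ 011111✓ 100000✓ 100001✓ 100100✓ 101000✓ 101001✓ 101010✓ 101011✓ 101110✓ 110001✓ 110010✓ 110100✓ 110110✓ 111000✓ 111101✓ 111111✓
Round 1: -00000✓ -00001✓ -00100✓ -01010 -10001✓ -10100✓ -10110✓ -11101✓ -11111✓ 0-0000✓ 0-0001✓ 0-0100✓ 0-1010 0-1100✓ 0-1111 00-100✓ 000-00✓ 000-01✓ 00000-✓ 00010-✓ 01-011 01-100✓ 010-00✓ 0100-1 01000-✓ 0101-0✓ 011-11 01101- 0111-1✓ 01110- 1-0001✓ 1-0100✓ 1-1000 10-000✓ 10-001✓ 100-00✓ 10000-✓ 101-10 1010-0✓ 1010-1✓ 10100-✓ 10101-✓ 110-10 1101-0✓ 1111-1✓
Round 2: --0001 --0100 -00-00 -0000- -101-0 -111-1 0--100 0-0-00 0-000- 000-0- 10-00- 1010--
PIs = {--0001, --0100, -00-00, -0000-, -01010, -101-0, -111-1, 0--100, 0-0-00, 0-000-, 0-1010, 0-1111, 000-0-, 01-011, 0100-1, 011-11, 01101-, 01110-, 1-1000, 10-00-, 101-10, 1010--, 110-10}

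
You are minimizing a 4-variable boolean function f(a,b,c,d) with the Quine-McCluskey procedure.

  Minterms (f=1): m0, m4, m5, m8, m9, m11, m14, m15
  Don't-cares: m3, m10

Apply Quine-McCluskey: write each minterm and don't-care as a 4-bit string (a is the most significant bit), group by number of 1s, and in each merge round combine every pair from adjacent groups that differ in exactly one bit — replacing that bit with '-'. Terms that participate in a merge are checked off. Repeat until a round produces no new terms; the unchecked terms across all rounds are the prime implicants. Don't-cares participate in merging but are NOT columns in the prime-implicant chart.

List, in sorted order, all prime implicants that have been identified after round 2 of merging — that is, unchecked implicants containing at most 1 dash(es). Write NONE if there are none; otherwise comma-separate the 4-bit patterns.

-000, -011, 0-00, 010-

size-2^0 implicants → 0000(✓)  0011(✓)  0100(✓)  0101(✓)  1000(✓)  1001(✓)  1010(✓)  1011(✓)  1110(✓)  1111(✓)
size-2^1 implicants → -000  -011  0-00  010-  1-10(✓)  1-11(✓)  10-0(✓)  10-1(✓)  100-(✓)  101-(✓)  111-(✓)
size-2^2 implicants → 1-1-  10--
Unchecked terms (primes): -000, -011, 0-00, 010-, 1-1-, 10--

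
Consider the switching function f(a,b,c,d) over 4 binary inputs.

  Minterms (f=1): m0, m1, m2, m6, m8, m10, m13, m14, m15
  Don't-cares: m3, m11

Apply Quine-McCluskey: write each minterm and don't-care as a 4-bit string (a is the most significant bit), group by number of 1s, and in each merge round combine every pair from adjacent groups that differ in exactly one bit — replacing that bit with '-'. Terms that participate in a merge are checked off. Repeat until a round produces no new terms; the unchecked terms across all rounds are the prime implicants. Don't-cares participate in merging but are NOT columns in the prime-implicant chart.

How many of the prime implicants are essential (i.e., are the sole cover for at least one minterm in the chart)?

[col 0] 0000*, 0001*, 0010*, 0011*, 0110*, 1000*, 1010*, 1011*, 1101*, 1110*, 1111*
[col 1] -000*, -010*, -011*, -110*, 0-10*, 00-0*, 00-1*, 000-*, 001-*, 1-10*, 1-11*, 10-0*, 101-*, 11-1, 111-*
[col 2] --10, -0-0, -01-, 00--, 1-1-
Prime implicants: --10, -0-0, -01-, 00--, 1-1-, 11-1
PI chart (minterm → PIs covering it):
  0 | -0-0,00--
  1 | 00--  (sole → essential)
  2 | --10,-0-0,-01-,00--
  6 | --10  (sole → essential)
  8 | -0-0  (sole → essential)
  10 | --10,-0-0,-01-,1-1-
  13 | 11-1  (sole → essential)
  14 | --10,1-1-
  15 | 1-1-,11-1
Essential prime implicants: --10, -0-0, 00--, 11-1

4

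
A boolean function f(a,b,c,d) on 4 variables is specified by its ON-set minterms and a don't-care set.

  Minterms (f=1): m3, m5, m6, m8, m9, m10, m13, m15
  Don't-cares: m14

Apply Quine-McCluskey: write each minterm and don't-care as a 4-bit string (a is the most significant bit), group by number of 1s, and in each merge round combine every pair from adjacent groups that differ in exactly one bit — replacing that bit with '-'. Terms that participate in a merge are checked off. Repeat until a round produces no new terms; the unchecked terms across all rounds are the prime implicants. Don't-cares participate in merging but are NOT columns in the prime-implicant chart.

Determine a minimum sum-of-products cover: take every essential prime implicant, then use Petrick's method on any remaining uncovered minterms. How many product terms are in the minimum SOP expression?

[col 0] 0011, 0101*, 0110*, 1000*, 1001*, 1010*, 1101*, 1110*, 1111*
[col 1] -101, -110, 1-01, 1-10, 10-0, 100-, 11-1, 111-
Prime implicants: -101, -110, 0011, 1-01, 1-10, 10-0, 100-, 11-1, 111-
PI chart (minterm → PIs covering it):
  3 | 0011  (sole → essential)
  5 | -101  (sole → essential)
  6 | -110  (sole → essential)
  8 | 10-0,100-
  9 | 1-01,100-
  10 | 1-10,10-0
  13 | -101,1-01,11-1
  15 | 11-1,111-
Essential prime implicants: -101, -110, 0011
Petrick residual → 1-01, 10-0, 11-1
Minimum SOP uses 6 PIs: bc'd + bcd' + a'b'cd + ac'd + ab'd' + abd

6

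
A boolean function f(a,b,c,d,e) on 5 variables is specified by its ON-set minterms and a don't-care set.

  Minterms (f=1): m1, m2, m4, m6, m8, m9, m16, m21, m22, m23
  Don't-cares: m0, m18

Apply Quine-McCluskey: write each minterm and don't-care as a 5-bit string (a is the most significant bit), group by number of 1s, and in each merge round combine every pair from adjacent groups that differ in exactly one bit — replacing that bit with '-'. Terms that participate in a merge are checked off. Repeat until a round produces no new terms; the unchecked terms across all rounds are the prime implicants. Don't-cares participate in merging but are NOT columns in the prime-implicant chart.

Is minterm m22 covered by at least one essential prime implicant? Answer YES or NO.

NO

[col 0] 00000*, 00001*, 00010*, 00100*, 00110*, 01000*, 01001*, 10000*, 10010*, 10101*, 10110*, 10111*
[col 1] -0000*, -0010*, -0110*, 0-000*, 0-001*, 00-00*, 00-10*, 000-0*, 0000-*, 001-0*, 0100-*, 10-10*, 100-0*, 101-1, 1011-
[col 2] -0-10, -00-0, 0-00-, 00--0
Prime implicants: -0-10, -00-0, 0-00-, 00--0, 101-1, 1011-
PI chart (minterm → PIs covering it):
  1 | 0-00-  (sole → essential)
  2 | -0-10,-00-0,00--0
  4 | 00--0  (sole → essential)
  6 | -0-10,00--0
  8 | 0-00-  (sole → essential)
  9 | 0-00-  (sole → essential)
  16 | -00-0  (sole → essential)
  21 | 101-1  (sole → essential)
  22 | -0-10,1011-
  23 | 101-1,1011-
Essential prime implicants: -00-0, 0-00-, 00--0, 101-1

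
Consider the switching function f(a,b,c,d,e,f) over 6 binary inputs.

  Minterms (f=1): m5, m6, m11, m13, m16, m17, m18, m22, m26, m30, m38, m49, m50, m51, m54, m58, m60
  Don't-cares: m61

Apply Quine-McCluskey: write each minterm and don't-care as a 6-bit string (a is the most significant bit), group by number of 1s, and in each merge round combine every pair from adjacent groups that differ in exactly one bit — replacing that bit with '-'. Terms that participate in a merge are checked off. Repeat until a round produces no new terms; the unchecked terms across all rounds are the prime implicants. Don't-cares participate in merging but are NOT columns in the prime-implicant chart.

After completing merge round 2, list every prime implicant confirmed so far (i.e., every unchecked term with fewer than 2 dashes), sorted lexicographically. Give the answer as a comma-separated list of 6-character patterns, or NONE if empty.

-10001, 00-101, 001011, 0100-0, 01000-, 1100-1, 11001-, 11110-

Round 0: 000101✓ 000110✓ 001011 001101✓ 010000✓ 010001✓ 010010✓ 010110✓ 011010✓ 011110✓ 100110✓ 110001✓ 110010✓ 110011✓ 110110✓ 111010✓ 111100✓ 111101✓
Round 1: -00110✓ -10001 -10010✓ -10110✓ -11010✓ 0-0110✓ 00-101 01-010✓ 01-110✓ 010-10✓ 0100-0 01000- 011-10✓ 1-0110✓ 11-010✓ 110-10✓ 1100-1 11001- 11110-
Round 2: --0110 -1-010 -10-10 01--10
PIs = {--0110, -1-010, -10-10, -10001, 00-101, 001011, 01--10, 0100-0, 01000-, 1100-1, 11001-, 11110-}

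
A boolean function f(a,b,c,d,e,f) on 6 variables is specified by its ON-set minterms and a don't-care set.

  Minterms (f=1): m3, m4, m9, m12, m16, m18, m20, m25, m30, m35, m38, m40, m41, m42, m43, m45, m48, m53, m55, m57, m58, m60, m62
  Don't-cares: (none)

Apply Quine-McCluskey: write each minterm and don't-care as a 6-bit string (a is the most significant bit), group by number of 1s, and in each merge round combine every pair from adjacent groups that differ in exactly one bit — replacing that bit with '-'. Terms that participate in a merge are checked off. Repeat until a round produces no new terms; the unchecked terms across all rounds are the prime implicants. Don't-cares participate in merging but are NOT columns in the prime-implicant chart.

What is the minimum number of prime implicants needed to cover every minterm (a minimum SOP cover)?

size-2^0 implicants → 000011(✓)  000100(✓)  001001(✓)  001100(✓)  010000(✓)  010010(✓)  010100(✓)  011001(✓)  011110(✓)  100011(✓)  100110  101000(✓)  101001(✓)  101010(✓)  101011(✓)  101101(✓)  110000(✓)  110101(✓)  110111(✓)  111001(✓)  111010(✓)  111100(✓)  111110(✓)
size-2^1 implicants → -00011  -01001(✓)  -10000  -11001(✓)  -11110  0-0100  0-1001(✓)  00-100  010-00  0100-0  1-1001(✓)  1-1010  10-011  101-01  1010-0(✓)  1010-1(✓)  10100-(✓)  10101-(✓)  1101-1  111-10  1111-0
size-2^2 implicants → --1001  1010--
Unchecked terms (primes): --1001, -00011, -10000, -11110, 0-0100, 00-100, 010-00, 0100-0, 1-1010, 10-011, 100110, 101-01, 1010--, 1101-1, 111-10, 1111-0
Minterm coverage:
  m3 ⊆ -00011 [E]
  m4 ⊆ 0-0100,00-100
  m9 ⊆ --1001 [E]
  m12 ⊆ 00-100 [E]
  m16 ⊆ -10000,010-00,0100-0
  m18 ⊆ 0100-0 [E]
  m20 ⊆ 0-0100,010-00
  m25 ⊆ --1001 [E]
  m30 ⊆ -11110 [E]
  m35 ⊆ -00011,10-011
  m38 ⊆ 100110 [E]
  m40 ⊆ 1010-- [E]
  m41 ⊆ --1001,101-01,1010--
  m42 ⊆ 1-1010,1010--
  m43 ⊆ 10-011,1010--
  m45 ⊆ 101-01 [E]
  m48 ⊆ -10000 [E]
  m53 ⊆ 1101-1 [E]
  m55 ⊆ 1101-1 [E]
  m57 ⊆ --1001 [E]
  m58 ⊆ 1-1010,111-10
  m60 ⊆ 1111-0 [E]
  m62 ⊆ -11110,111-10,1111-0
E = {--1001, -00011, -10000, -11110, 00-100, 0100-0, 100110, 101-01, 1010--, 1101-1, 1111-0}
Petrick residual → 0-0100, 1-1010
Cover = cd'e'f + b'c'd'ef + bc'd'e'f' + bcdef' + a'c'de'f' + a'b'de'f' + a'bc'd'f' + acd'ef' + ab'c'def' + ab'ce'f + ab'cd' + abc'df + abcdf'  |cover|=13

13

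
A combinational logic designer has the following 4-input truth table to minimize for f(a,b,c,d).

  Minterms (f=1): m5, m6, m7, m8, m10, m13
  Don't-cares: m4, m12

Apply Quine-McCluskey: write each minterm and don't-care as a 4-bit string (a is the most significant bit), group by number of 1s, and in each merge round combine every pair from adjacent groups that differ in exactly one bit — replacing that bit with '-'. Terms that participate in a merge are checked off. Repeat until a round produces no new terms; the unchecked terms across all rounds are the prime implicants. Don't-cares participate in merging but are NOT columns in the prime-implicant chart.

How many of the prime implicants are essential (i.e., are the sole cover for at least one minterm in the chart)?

3

size-2^0 implicants → 0100(✓)  0101(✓)  0110(✓)  0111(✓)  1000(✓)  1010(✓)  1100(✓)  1101(✓)
size-2^1 implicants → -100(✓)  -101(✓)  01-0(✓)  01-1(✓)  010-(✓)  011-(✓)  1-00  10-0  110-(✓)
size-2^2 implicants → -10-  01--
Unchecked terms (primes): -10-, 01--, 1-00, 10-0
Minterm coverage:
  m5 ⊆ -10-,01--
  m6 ⊆ 01-- [E]
  m7 ⊆ 01-- [E]
  m8 ⊆ 1-00,10-0
  m10 ⊆ 10-0 [E]
  m13 ⊆ -10- [E]
E = {-10-, 01--, 10-0}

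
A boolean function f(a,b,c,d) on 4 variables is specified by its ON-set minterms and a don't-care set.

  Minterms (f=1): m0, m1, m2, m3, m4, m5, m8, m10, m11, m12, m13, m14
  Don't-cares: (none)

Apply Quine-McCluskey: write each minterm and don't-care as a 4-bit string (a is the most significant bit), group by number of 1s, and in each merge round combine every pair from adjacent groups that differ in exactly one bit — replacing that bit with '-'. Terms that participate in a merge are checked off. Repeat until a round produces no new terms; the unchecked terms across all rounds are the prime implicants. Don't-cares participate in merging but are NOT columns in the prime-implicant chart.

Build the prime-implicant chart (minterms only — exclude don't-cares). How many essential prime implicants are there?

3

size-2^0 implicants → 0000(✓)  0001(✓)  0010(✓)  0011(✓)  0100(✓)  0101(✓)  1000(✓)  1010(✓)  1011(✓)  1100(✓)  1101(✓)  1110(✓)
size-2^1 implicants → -000(✓)  -010(✓)  -011(✓)  -100(✓)  -101(✓)  0-00(✓)  0-01(✓)  00-0(✓)  00-1(✓)  000-(✓)  001-(✓)  010-(✓)  1-00(✓)  1-10(✓)  10-0(✓)  101-(✓)  11-0(✓)  110-(✓)
size-2^2 implicants → --00  -0-0  -01-  -10-  0-0-  00--  1--0
Unchecked terms (primes): --00, -0-0, -01-, -10-, 0-0-, 00--, 1--0
Minterm coverage:
  m0 ⊆ --00,-0-0,0-0-,00--
  m1 ⊆ 0-0-,00--
  m2 ⊆ -0-0,-01-,00--
  m3 ⊆ -01-,00--
  m4 ⊆ --00,-10-,0-0-
  m5 ⊆ -10-,0-0-
  m8 ⊆ --00,-0-0,1--0
  m10 ⊆ -0-0,-01-,1--0
  m11 ⊆ -01- [E]
  m12 ⊆ --00,-10-,1--0
  m13 ⊆ -10- [E]
  m14 ⊆ 1--0 [E]
E = {-01-, -10-, 1--0}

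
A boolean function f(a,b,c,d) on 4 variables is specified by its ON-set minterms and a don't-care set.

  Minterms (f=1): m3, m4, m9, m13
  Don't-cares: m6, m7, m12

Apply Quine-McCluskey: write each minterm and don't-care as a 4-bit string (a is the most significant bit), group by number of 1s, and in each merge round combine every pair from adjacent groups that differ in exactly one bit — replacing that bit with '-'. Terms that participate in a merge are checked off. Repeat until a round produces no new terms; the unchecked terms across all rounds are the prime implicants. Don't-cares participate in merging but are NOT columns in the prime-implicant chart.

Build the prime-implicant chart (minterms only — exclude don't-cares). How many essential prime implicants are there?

2

size-2^0 implicants → 0011(✓)  0100(✓)  0110(✓)  0111(✓)  1001(✓)  1100(✓)  1101(✓)
size-2^1 implicants → -100  0-11  01-0  011-  1-01  110-
Unchecked terms (primes): -100, 0-11, 01-0, 011-, 1-01, 110-
Minterm coverage:
  m3 ⊆ 0-11 [E]
  m4 ⊆ -100,01-0
  m9 ⊆ 1-01 [E]
  m13 ⊆ 1-01,110-
E = {0-11, 1-01}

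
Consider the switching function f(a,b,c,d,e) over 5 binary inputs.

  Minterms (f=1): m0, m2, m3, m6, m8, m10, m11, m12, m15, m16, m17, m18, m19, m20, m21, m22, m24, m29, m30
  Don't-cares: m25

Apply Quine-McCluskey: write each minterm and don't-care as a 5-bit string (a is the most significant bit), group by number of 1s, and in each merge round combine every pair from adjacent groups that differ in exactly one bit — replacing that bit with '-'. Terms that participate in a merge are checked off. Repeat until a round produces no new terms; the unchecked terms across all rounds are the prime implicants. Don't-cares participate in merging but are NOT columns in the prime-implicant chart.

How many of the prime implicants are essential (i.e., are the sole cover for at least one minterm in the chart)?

Round 0: 00000✓ 00010✓ 00011✓ 00110✓ 01000✓ 01010✓ 01011✓ 01100✓ 01111✓ 10000✓ 10001✓ 10010✓ 10011✓ 10100✓ 10101✓ 10110✓ 11000✓ 11001✓ 11101✓ 11110✓
Round 1: -0000✓ -0010✓ -0011✓ -0110✓ -1000✓ 0-000✓ 0-010✓ 0-011✓ 00-10✓ 000-0✓ 0001-✓ 01-00 01-11 010-0✓ 0101-✓ 1-000✓ 1-001✓ 1-101✓ 1-110 10-00✓ 10-01✓ 10-10✓ 100-0✓ 100-1✓ 1000-✓ 1001-✓ 101-0✓ 1010-✓ 11-01✓ 1100-✓
Round 2: --000 -0-10 -00-0 -001- 0-0-0 0-01- 1--01 1-00- 10--0 10-0- 100--
PIs = {--000, -0-10, -00-0, -001-, 0-0-0, 0-01-, 01-00, 01-11, 1--01, 1-00-, 1-110, 10--0, 10-0-, 100--}
Coverage chart:
  m0: --000,-00-0,0-0-0
  m2: -0-10,-00-0,-001-,0-0-0,0-01-
  m3: -001-,0-01-
  m6: -0-10 ←essential
  m8: --000,0-0-0,01-00
  m10: 0-0-0,0-01-
  m11: 0-01-,01-11
  m12: 01-00 ←essential
  m15: 01-11 ←essential
  m16: --000,-00-0,1-00-,10--0,10-0-,100--
  m17: 1--01,1-00-,10-0-,100--
  m18: -0-10,-00-0,-001-,10--0,100--
  m19: -001-,100--
  m20: 10--0,10-0-
  m21: 1--01,10-0-
  m22: -0-10,1-110,10--0
  m24: --000,1-00-
  m29: 1--01 ←essential
  m30: 1-110 ←essential
Essential: -0-10, 01-00, 01-11, 1--01, 1-110

5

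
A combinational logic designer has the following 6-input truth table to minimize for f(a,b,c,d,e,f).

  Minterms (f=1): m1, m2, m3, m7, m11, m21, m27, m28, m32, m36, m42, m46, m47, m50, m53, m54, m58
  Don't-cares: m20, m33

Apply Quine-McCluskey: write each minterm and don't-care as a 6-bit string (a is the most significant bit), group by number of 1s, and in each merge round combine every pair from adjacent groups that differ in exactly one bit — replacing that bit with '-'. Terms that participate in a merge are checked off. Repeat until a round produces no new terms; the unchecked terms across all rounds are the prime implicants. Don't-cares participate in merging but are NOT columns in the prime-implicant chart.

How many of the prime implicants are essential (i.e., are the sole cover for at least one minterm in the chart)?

size-2^0 implicants → 000001(✓)  000010(✓)  000011(✓)  000111(✓)  001011(✓)  010100(✓)  010101(✓)  011011(✓)  011100(✓)  100000(✓)  100001(✓)  100100(✓)  101010(✓)  101110(✓)  101111(✓)  110010(✓)  110101(✓)  110110(✓)  111010(✓)
size-2^1 implicants → -00001  -10101  0-1011  00-011  000-11  0000-1  00001-  01-100  01010-  1-1010  100-00  10000-  101-10  10111-  11-010  110-10
Unchecked terms (primes): -00001, -10101, 0-1011, 00-011, 000-11, 0000-1, 00001-, 01-100, 01010-, 1-1010, 100-00, 10000-, 101-10, 10111-, 11-010, 110-10
Minterm coverage:
  m1 ⊆ -00001,0000-1
  m2 ⊆ 00001- [E]
  m3 ⊆ 00-011,000-11,0000-1,00001-
  m7 ⊆ 000-11 [E]
  m11 ⊆ 0-1011,00-011
  m21 ⊆ -10101,01010-
  m27 ⊆ 0-1011 [E]
  m28 ⊆ 01-100 [E]
  m32 ⊆ 100-00,10000-
  m36 ⊆ 100-00 [E]
  m42 ⊆ 1-1010,101-10
  m46 ⊆ 101-10,10111-
  m47 ⊆ 10111- [E]
  m50 ⊆ 11-010,110-10
  m53 ⊆ -10101 [E]
  m54 ⊆ 110-10 [E]
  m58 ⊆ 1-1010,11-010
E = {-10101, 0-1011, 000-11, 00001-, 01-100, 100-00, 10111-, 110-10}

8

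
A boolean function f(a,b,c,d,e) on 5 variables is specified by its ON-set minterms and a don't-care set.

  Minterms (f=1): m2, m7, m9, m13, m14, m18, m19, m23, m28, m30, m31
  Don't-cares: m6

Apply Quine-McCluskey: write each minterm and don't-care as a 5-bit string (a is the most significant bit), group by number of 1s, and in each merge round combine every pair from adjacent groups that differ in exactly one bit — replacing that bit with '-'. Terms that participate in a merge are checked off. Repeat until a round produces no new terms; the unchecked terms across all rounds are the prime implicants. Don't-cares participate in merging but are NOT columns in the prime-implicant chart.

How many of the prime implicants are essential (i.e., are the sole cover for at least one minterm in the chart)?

size-2^0 implicants → 00010(✓)  00110(✓)  00111(✓)  01001(✓)  01101(✓)  01110(✓)  10010(✓)  10011(✓)  10111(✓)  11100(✓)  11110(✓)  11111(✓)
size-2^1 implicants → -0010  -0111  -1110  0-110  00-10  0011-  01-01  1-111  10-11  1001-  111-0  1111-
Unchecked terms (primes): -0010, -0111, -1110, 0-110, 00-10, 0011-, 01-01, 1-111, 10-11, 1001-, 111-0, 1111-
Minterm coverage:
  m2 ⊆ -0010,00-10
  m7 ⊆ -0111,0011-
  m9 ⊆ 01-01 [E]
  m13 ⊆ 01-01 [E]
  m14 ⊆ -1110,0-110
  m18 ⊆ -0010,1001-
  m19 ⊆ 10-11,1001-
  m23 ⊆ -0111,1-111,10-11
  m28 ⊆ 111-0 [E]
  m30 ⊆ -1110,111-0,1111-
  m31 ⊆ 1-111,1111-
E = {01-01, 111-0}

2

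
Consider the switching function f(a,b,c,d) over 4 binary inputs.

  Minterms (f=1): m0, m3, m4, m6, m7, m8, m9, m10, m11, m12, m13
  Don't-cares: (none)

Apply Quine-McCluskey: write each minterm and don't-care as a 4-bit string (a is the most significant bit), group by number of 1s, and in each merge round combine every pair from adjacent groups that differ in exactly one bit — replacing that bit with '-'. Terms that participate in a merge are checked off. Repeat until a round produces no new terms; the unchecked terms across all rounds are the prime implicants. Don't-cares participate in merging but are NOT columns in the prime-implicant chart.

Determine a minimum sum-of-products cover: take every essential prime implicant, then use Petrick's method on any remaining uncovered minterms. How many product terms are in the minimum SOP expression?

[col 0] 0000*, 0011*, 0100*, 0110*, 0111*, 1000*, 1001*, 1010*, 1011*, 1100*, 1101*
[col 1] -000*, -011, -100*, 0-00*, 0-11, 01-0, 011-, 1-00*, 1-01*, 10-0*, 10-1*, 100-*, 101-*, 110-*
[col 2] --00, 1-0-, 10--
Prime implicants: --00, -011, 0-11, 01-0, 011-, 1-0-, 10--
PI chart (minterm → PIs covering it):
  0 | --00  (sole → essential)
  3 | -011,0-11
  4 | --00,01-0
  6 | 01-0,011-
  7 | 0-11,011-
  8 | --00,1-0-,10--
  9 | 1-0-,10--
  10 | 10--  (sole → essential)
  11 | -011,10--
  12 | --00,1-0-
  13 | 1-0-  (sole → essential)
Essential prime implicants: --00, 1-0-, 10--
Petrick residual → -011, 011-
Minimum SOP uses 5 PIs: c'd' + b'cd + a'bc + ac' + ab'

5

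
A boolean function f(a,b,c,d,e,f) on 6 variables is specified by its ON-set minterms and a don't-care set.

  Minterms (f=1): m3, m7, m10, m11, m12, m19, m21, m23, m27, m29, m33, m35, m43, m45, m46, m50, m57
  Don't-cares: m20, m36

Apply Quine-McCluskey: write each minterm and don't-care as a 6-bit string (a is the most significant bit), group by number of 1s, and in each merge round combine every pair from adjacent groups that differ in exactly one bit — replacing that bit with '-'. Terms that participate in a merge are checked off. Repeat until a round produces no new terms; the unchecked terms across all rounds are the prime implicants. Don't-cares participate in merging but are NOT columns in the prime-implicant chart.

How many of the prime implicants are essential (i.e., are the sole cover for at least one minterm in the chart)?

size-2^0 implicants → 000011(✓)  000111(✓)  001010(✓)  001011(✓)  001100  010011(✓)  010100(✓)  010101(✓)  010111(✓)  011011(✓)  011101(✓)  100001(✓)  100011(✓)  100100  101011(✓)  101101  101110  110010  111001
size-2^1 implicants → -00011(✓)  -01011(✓)  0-0011(✓)  0-0111(✓)  0-1011(✓)  00-011(✓)  000-11(✓)  00101-  01-011(✓)  01-101  010-11(✓)  0101-1  01010-  10-011(✓)  1000-1
size-2^2 implicants → -0-011  0--011  0-0-11
Unchecked terms (primes): -0-011, 0--011, 0-0-11, 00101-, 001100, 01-101, 0101-1, 01010-, 1000-1, 100100, 101101, 101110, 110010, 111001
Minterm coverage:
  m3 ⊆ -0-011,0--011,0-0-11
  m7 ⊆ 0-0-11 [E]
  m10 ⊆ 00101- [E]
  m11 ⊆ -0-011,0--011,00101-
  m12 ⊆ 001100 [E]
  m19 ⊆ 0--011,0-0-11
  m21 ⊆ 01-101,0101-1,01010-
  m23 ⊆ 0-0-11,0101-1
  m27 ⊆ 0--011 [E]
  m29 ⊆ 01-101 [E]
  m33 ⊆ 1000-1 [E]
  m35 ⊆ -0-011,1000-1
  m43 ⊆ -0-011 [E]
  m45 ⊆ 101101 [E]
  m46 ⊆ 101110 [E]
  m50 ⊆ 110010 [E]
  m57 ⊆ 111001 [E]
E = {-0-011, 0--011, 0-0-11, 00101-, 001100, 01-101, 1000-1, 101101, 101110, 110010, 111001}

11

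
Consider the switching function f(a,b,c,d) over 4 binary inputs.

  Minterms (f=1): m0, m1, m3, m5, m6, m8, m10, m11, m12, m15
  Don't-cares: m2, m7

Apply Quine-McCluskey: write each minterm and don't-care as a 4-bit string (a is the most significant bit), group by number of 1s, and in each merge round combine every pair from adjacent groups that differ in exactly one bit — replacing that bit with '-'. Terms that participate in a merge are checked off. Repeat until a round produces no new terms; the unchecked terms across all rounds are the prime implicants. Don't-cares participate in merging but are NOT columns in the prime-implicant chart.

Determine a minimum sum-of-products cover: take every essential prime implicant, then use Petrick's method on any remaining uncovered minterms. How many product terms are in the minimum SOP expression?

[col 0] 0000*, 0001*, 0010*, 0011*, 0101*, 0110*, 0111*, 1000*, 1010*, 1011*, 1100*, 1111*
[col 1] -000*, -010*, -011*, -111*, 0-01*, 0-10*, 0-11*, 00-0*, 00-1*, 000-*, 001-*, 01-1*, 011-*, 1-00, 1-11*, 10-0*, 101-*
[col 2] --11, -0-0, -01-, 0--1, 0-1-, 00--
Prime implicants: --11, -0-0, -01-, 0--1, 0-1-, 00--, 1-00
PI chart (minterm → PIs covering it):
  0 | -0-0,00--
  1 | 0--1,00--
  3 | --11,-01-,0--1,0-1-,00--
  5 | 0--1  (sole → essential)
  6 | 0-1-  (sole → essential)
  8 | -0-0,1-00
  10 | -0-0,-01-
  11 | --11,-01-
  12 | 1-00  (sole → essential)
  15 | --11  (sole → essential)
Essential prime implicants: --11, 0--1, 0-1-, 1-00
Petrick residual → -0-0
Minimum SOP uses 5 PIs: cd + b'd' + a'd + a'c + ac'd'

5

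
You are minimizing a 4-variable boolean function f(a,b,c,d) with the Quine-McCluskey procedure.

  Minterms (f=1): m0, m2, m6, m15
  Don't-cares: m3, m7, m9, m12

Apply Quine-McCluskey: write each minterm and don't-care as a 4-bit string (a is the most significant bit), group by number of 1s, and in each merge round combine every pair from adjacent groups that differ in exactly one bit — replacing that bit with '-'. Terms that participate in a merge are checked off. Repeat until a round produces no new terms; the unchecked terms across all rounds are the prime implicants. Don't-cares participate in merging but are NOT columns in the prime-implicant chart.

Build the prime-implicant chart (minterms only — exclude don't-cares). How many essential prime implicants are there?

3

Round 0: 0000✓ 0010✓ 0011✓ 0110✓ 0111✓ 1001 1100 1111✓
Round 1: -111 0-10✓ 0-11✓ 00-0 001-✓ 011-✓
Round 2: 0-1-
PIs = {-111, 0-1-, 00-0, 1001, 1100}
Coverage chart:
  m0: 00-0 ←essential
  m2: 0-1-,00-0
  m6: 0-1- ←essential
  m15: -111 ←essential
Essential: -111, 0-1-, 00-0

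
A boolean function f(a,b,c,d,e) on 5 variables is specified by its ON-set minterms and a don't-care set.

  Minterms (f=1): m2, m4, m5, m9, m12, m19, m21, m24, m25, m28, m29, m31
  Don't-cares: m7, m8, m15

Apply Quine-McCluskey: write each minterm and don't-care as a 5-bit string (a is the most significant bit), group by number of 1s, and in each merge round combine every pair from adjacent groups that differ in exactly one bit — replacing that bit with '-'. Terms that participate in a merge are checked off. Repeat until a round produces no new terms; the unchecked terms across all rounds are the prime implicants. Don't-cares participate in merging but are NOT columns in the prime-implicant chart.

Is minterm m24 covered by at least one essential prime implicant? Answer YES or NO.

YES

[col 0] 00010, 00100*, 00101*, 00111*, 01000*, 01001*, 01100*, 01111*, 10011, 10101*, 11000*, 11001*, 11100*, 11101*, 11111*
[col 1] -0101, -1000*, -1001*, -1100*, -1111, 0-100, 0-111, 001-1, 0010-, 01-00*, 0100-*, 1-101, 11-00*, 11-01*, 1100-*, 111-1, 1110-*
[col 2] -1-00, -100-, 11-0-
Prime implicants: -0101, -1-00, -100-, -1111, 0-100, 0-111, 00010, 001-1, 0010-, 1-101, 10011, 11-0-, 111-1
PI chart (minterm → PIs covering it):
  2 | 00010  (sole → essential)
  4 | 0-100,0010-
  5 | -0101,001-1,0010-
  9 | -100-  (sole → essential)
  12 | -1-00,0-100
  19 | 10011  (sole → essential)
  21 | -0101,1-101
  24 | -1-00,-100-,11-0-
  25 | -100-,11-0-
  28 | -1-00,11-0-
  29 | 1-101,11-0-,111-1
  31 | -1111,111-1
Essential prime implicants: -100-, 00010, 10011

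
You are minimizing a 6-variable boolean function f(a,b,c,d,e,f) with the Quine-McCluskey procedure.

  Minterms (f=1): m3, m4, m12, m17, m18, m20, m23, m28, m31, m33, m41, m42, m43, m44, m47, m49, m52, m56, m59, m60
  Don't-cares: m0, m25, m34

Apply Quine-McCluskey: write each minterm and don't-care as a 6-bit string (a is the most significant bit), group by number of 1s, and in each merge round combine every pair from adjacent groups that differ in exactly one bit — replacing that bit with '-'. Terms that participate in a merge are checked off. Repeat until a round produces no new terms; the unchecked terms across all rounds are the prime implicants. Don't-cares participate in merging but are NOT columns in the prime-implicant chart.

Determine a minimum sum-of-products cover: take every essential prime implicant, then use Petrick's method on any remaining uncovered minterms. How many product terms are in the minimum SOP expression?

[col 0] 000000*, 000011, 000100*, 001100*, 010001*, 010010, 010100*, 010111*, 011001*, 011100*, 011111*, 100001*, 100010*, 101001*, 101010*, 101011*, 101100*, 101111*, 110001*, 110100*, 111000*, 111011*, 111100*
[col 1] -01100*, -10001, -10100*, -11100*, 0-0100*, 0-1100*, 00-100*, 000-00, 01-001, 01-100*, 01-111, 1-0001, 1-1011, 1-1100*, 10-001, 10-010, 101-11, 1010-1, 10101-, 11-100*, 111-00
[col 2] --1100, -1-100, 0--100
Prime implicants: --1100, -1-100, -10001, 0--100, 000-00, 000011, 01-001, 01-111, 010010, 1-0001, 1-1011, 10-001, 10-010, 101-11, 1010-1, 10101-, 111-00
PI chart (minterm → PIs covering it):
  3 | 000011  (sole → essential)
  4 | 0--100,000-00
  12 | --1100,0--100
  17 | -10001,01-001
  18 | 010010  (sole → essential)
  20 | -1-100,0--100
  23 | 01-111  (sole → essential)
  28 | --1100,-1-100,0--100
  31 | 01-111  (sole → essential)
  33 | 1-0001,10-001
  41 | 10-001,1010-1
  42 | 10-010,10101-
  43 | 1-1011,101-11,1010-1,10101-
  44 | --1100  (sole → essential)
  47 | 101-11  (sole → essential)
  49 | -10001,1-0001
  52 | -1-100  (sole → essential)
  56 | 111-00  (sole → essential)
  59 | 1-1011  (sole → essential)
  60 | --1100,-1-100,111-00
Essential prime implicants: --1100, -1-100, 000011, 01-111, 010010, 1-1011, 101-11, 111-00
Petrick residual → -10001, 0--100, 10-001, 10-010
Minimum SOP uses 12 PIs: cde'f' + bde'f' + bc'd'e'f + a'de'f' + a'b'c'd'ef + a'bdef + a'bc'd'ef' + acd'ef + ab'd'e'f + ab'd'ef' + ab'cef + abce'f'

12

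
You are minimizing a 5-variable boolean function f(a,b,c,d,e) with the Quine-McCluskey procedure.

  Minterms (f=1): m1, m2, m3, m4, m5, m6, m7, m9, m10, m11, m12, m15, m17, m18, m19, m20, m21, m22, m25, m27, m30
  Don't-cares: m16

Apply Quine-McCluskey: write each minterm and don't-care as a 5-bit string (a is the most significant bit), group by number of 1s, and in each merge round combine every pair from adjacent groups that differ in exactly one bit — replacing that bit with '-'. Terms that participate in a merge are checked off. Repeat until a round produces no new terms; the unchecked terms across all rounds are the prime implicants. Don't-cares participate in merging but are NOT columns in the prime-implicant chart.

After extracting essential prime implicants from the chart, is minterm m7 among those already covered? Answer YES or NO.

YES

size-2^0 implicants → 00001(✓)  00010(✓)  00011(✓)  00100(✓)  00101(✓)  00110(✓)  00111(✓)  01001(✓)  01010(✓)  01011(✓)  01100(✓)  01111(✓)  10000(✓)  10001(✓)  10010(✓)  10011(✓)  10100(✓)  10101(✓)  10110(✓)  11001(✓)  11011(✓)  11110(✓)
size-2^1 implicants → -0001(✓)  -0010(✓)  -0011(✓)  -0100(✓)  -0101(✓)  -0110(✓)  -1001(✓)  -1011(✓)  0-001(✓)  0-010(✓)  0-011(✓)  0-100  0-111(✓)  00-01(✓)  00-10(✓)  00-11(✓)  000-1(✓)  0001-(✓)  001-0(✓)  001-1(✓)  0010-(✓)  0011-(✓)  01-11(✓)  010-1(✓)  0101-(✓)  1-001(✓)  1-011(✓)  1-110  10-00(✓)  10-01(✓)  10-10(✓)  100-0(✓)  100-1(✓)  1000-(✓)  1001-(✓)  101-0(✓)  1010-(✓)  110-1(✓)
size-2^2 implicants → --001(✓)  --011(✓)  -0-01  -0-10  -00-1(✓)  -001-  -01-0  -010-  -10-1(✓)  0--11  0-0-1(✓)  0-01-  00--1  00-1-  001--  1-0-1(✓)  10--0  10-0-  100--
size-2^3 implicants → --0-1
Unchecked terms (primes): --0-1, -0-01, -0-10, -001-, -01-0, -010-, 0--11, 0-01-, 0-100, 00--1, 00-1-, 001--, 1-110, 10--0, 10-0-, 100--
Minterm coverage:
  m1 ⊆ --0-1,-0-01,00--1
  m2 ⊆ -0-10,-001-,0-01-,00-1-
  m3 ⊆ --0-1,-001-,0--11,0-01-,00--1,00-1-
  m4 ⊆ -01-0,-010-,0-100,001--
  m5 ⊆ -0-01,-010-,00--1,001--
  m6 ⊆ -0-10,-01-0,00-1-,001--
  m7 ⊆ 0--11,00--1,00-1-,001--
  m9 ⊆ --0-1 [E]
  m10 ⊆ 0-01- [E]
  m11 ⊆ --0-1,0--11,0-01-
  m12 ⊆ 0-100 [E]
  m15 ⊆ 0--11 [E]
  m17 ⊆ --0-1,-0-01,10-0-,100--
  m18 ⊆ -0-10,-001-,10--0,100--
  m19 ⊆ --0-1,-001-,100--
  m20 ⊆ -01-0,-010-,10--0,10-0-
  m21 ⊆ -0-01,-010-,10-0-
  m22 ⊆ -0-10,-01-0,1-110,10--0
  m25 ⊆ --0-1 [E]
  m27 ⊆ --0-1 [E]
  m30 ⊆ 1-110 [E]
E = {--0-1, 0--11, 0-01-, 0-100, 1-110}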